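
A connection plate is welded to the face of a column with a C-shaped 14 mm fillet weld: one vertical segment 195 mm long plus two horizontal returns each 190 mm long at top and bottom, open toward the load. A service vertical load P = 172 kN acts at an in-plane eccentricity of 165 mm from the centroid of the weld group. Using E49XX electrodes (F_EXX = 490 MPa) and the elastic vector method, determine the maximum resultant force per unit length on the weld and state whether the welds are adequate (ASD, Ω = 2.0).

f_max ≈ 951 N/mm; adequate

Total weld length L_w = 575 mm. Treat welds as unit-width lines.
Centroid: x̄ = 2×190×95 / 575 = 62.78 mm from the vertical weld.
Polar moment about centroid: J = I_x + I_y = [195³/12 + 2×190×97.5²] + [195×62.78² + 2(190³/12 + 190×32.22²)] = 6536000 mm³.
Direct shear f_v = P/L_w = 172×10³ / 575 = 299.1 N/mm (vertical).
Torsion M = P·e = 172×10³ × 165 = 28380000 N·mm.
Critical point at (x, y) = (127.2, 97.5) from centroid. f_tx = M·y/J = 423.3 N/mm; f_ty = M·x/J = 552.3 N/mm.
Resultant f_max = √[f_tx² + (f_v + f_ty)²] = √[423.3² + (299.1 + 552.3)²] = 950.9 N/mm.
Capacity per unit length: r_n/Ω = (1/2.0) × 0.6 × 490 × (0.707 × 14) = 1455 N/mm.
950.9 ≤ 1455 → adequate.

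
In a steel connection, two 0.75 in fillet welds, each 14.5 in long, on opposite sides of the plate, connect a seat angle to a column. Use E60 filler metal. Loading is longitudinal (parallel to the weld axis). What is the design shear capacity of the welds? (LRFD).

E60XX → F_EXX = 60 ksi.
Effective throat t_e = 0.707 × 0.75 = 0.5302 in.
Total length L = 29 in; A_we = 0.5302 × 29 = 15.38 in².
F_nw = 0.6 F_EXX = 0.6 × 60 = 36 ksi.
φR_n = 0.75 × 36 × 15.38 = 415.2 kip.

φR_n ≈ 415 kip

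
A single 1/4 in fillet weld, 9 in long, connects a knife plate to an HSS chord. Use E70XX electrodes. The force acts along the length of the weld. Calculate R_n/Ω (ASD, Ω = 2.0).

E70XX → F_EXX = 70 ksi.
Effective throat t_e = 0.707 × 0.25 = 0.1767 in.
Total length L = 9 in; A_we = 0.1767 × 9 = 1.591 in².
F_nw = 0.6 F_EXX = 0.6 × 70 = 42 ksi.
R_n = 42 × 1.591 = 66.81 kips; R_n/Ω = 66.81/2.0 = 33.41 kips.

R_n/Ω ≈ 33.4 kips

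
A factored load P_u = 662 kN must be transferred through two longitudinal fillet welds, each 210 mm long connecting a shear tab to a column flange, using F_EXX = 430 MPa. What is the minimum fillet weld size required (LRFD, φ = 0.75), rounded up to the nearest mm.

w = 12 mm

Total weld length L = 420 mm.
Required throat t_e = P_u / (φ × 0.6 F_EXX × L) = 662 / (0.75 × 0.6 × 430 × 420 × 10⁻³) = 8.146 mm.
Required leg w = t_e / 0.707 = 11.52 mm → use 12 mm.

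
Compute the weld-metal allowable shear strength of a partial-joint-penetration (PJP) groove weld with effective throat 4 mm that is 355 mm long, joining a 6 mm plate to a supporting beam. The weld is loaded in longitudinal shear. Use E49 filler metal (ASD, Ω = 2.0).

R_n/Ω ≈ 209 kN

E49XX → F_EXX = 490 MPa.
Effective throat (given) t_e = 4 mm.
A_we = 4 × 355 = 1420 mm².
F_nw = 0.6 F_EXX = 294 MPa.
R_n/Ω = (294 × 1420) / 2.0 × 10⁻³ = 208.7 kN.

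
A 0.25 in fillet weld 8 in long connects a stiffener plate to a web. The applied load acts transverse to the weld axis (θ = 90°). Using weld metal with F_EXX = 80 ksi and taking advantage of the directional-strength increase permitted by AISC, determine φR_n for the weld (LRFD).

t_e = 0.707 × 0.25 = 0.1767 in; A_we = 0.1767 × 8 = 1.414 in².
Directional factor: 1.0 + 0.5 sin^1.5(90°) = 1.5.
F_nw = 0.6 × 80 × 1.5 = 72 ksi.
φR_n = 0.75 × 72 × 1.414 = 76.36 kips.

φR_n ≈ 76.4 kips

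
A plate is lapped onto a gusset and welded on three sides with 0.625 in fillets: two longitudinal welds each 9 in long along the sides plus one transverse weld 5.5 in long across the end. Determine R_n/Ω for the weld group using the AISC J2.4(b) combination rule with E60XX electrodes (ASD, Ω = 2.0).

R_n/Ω ≈ 187 kips

E60XX → F_EXX = 60 ksi.
t_e = 0.707 × 0.625 = 0.4419 in.
R_nwl = 0.6 × 60 × 0.4419 × 18 = 286.3 kips (longitudinal, 2 welds).
R_nwt = 0.6 × 60 × 0.4419 × 5.5 = 87.49 kips (transverse, base value).
(i) R_nwl + R_nwt = 373.8 kips; (ii) 0.85 R_nwl + 1.5 R_nwt = 374.6 kips.
R_n = max = 374.6 kips [governs: (ii)]; R_n/Ω = 187.3 kips.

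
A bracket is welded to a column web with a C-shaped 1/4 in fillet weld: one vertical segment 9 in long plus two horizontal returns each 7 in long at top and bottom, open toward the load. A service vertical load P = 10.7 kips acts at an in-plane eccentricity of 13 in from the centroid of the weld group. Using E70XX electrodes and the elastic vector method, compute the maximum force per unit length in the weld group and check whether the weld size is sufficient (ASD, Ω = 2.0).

f_max ≈ 2.33 kip/in; adequate

E70XX → F_EXX = 70 ksi.
Total weld length L_w = 23 in. Treat welds as unit-width lines.
Centroid: x̄ = 2×7×3.5 / 23 = 2.13 in from the vertical weld.
Polar moment about centroid: J = I_x + I_y = [9³/12 + 2×7×4.5²] + [9×2.13² + 2(7³/12 + 7×1.37²)] = 468.5 in³.
Direct shear f_v = P/L_w = 10.7 / 23 = 0.4652 kip/in (vertical).
Torsion M = P·e = 10.7 × 13 = 139.1 kip·in.
Critical point at (x, y) = (4.87, 4.5) from centroid. f_tx = M·y/J = 1.336 kip/in; f_ty = M·x/J = 1.446 kip/in.
Resultant f_max = √[f_tx² + (f_v + f_ty)²] = √[1.336² + (0.4652 + 1.446)²] = 2.332 kip/in.
Capacity per unit length: r_n/Ω = (1/2.0) × 0.6 × 70 × (0.707 × 0.25) = 3.712 kip/in.
2.332 ≤ 3.712 → adequate.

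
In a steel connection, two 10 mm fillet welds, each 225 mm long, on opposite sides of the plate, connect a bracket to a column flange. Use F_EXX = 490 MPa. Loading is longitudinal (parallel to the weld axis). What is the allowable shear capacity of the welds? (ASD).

R_n/Ω ≈ 468 kN

Effective throat t_e = 0.707 × 10 = 7.07 mm.
Total length L = 450 mm; A_we = 7.07 × 450 = 3181 mm².
F_nw = 0.6 F_EXX = 0.6 × 490 = 294 MPa.
R_n = 294 × 3181 × 10⁻³ = 935.4 kN; R_n/Ω = 935.4/2.0 = 467.7 kN.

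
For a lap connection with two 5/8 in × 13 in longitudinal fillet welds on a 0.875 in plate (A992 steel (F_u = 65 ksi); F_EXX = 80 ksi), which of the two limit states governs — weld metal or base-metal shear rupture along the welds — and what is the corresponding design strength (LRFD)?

t_e = 0.707 × 0.625 = 0.4419 in; L = 26 in.
Weld metal: φR_n = 0.75 × 0.6 × 80 × 0.4419 × 26 = 413.6 kips.
Base metal (shear rupture): φR_n = 0.75 × 0.6 × 65 × 0.875 × 26 = 665.4 kips.
Governing: weld metal.

φR_n ≈ 414 kips (weld metal governs)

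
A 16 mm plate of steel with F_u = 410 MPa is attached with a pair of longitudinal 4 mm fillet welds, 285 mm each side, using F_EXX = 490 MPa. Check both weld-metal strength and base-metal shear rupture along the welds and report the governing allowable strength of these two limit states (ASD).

R_n/Ω ≈ 237 kN (weld metal governs)

t_e = 0.707 × 4 = 2.828 mm; L = 570 mm.
Weld metal: R_n/Ω = (1/2.0) × 0.6 × 490 × 2.828 × 570 × 10⁻³ = 237 kN.
Base metal (shear rupture): R_n/Ω = (1/2.0) × 0.6 × 410 × 16 × 570 × 10⁻³ = 1122 kN.
Governing: weld metal.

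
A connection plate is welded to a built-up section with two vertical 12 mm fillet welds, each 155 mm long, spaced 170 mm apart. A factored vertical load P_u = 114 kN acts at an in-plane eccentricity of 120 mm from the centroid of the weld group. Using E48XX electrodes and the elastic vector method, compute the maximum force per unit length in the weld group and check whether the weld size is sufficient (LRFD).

E48XX → F_EXX = 480 MPa.
Total weld length L_w = 310 mm. Treat welds as unit-width lines.
Polar moment about centroid: J = 2[d³/12 + d(b/2)²] = 2[155³/12 + 155×85²] = 2860000 mm³.
Direct shear f_v = P/L_w = 114×10³ / 310 = 367.7 N/mm (vertical).
Torsion M = P·e = 114×10³ × 120 = 13680000 N·mm.
Critical point at (x, y) = (85, 77.5) from centroid. f_tx = M·y/J = 370.6 N/mm; f_ty = M·x/J = 406.5 N/mm.
Resultant f_max = √[f_tx² + (f_v + f_ty)²] = √[370.6² + (367.7 + 406.5)²] = 858.4 N/mm.
Capacity per unit length: φr_n = 0.75 × 0.6 × 480 × (0.707 × 12) = 1833 N/mm.
858.4 ≤ 1833 → adequate.

f_max ≈ 858 N/mm; adequate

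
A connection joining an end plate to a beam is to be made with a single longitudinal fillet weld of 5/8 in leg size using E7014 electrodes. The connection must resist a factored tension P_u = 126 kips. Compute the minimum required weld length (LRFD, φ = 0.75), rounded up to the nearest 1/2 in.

E70XX → F_EXX = 70 ksi.
Throat t_e = 0.707 × 0.625 = 0.4419 in.
φr_n = 0.75 × 0.6 × 70 × 0.4419 = 13.92 kips/in.
L_req = P_u / φr_n = 126 / 13.92 = 9.052 in total.
Round up → use L = 9.5 in.

L = 9.5 in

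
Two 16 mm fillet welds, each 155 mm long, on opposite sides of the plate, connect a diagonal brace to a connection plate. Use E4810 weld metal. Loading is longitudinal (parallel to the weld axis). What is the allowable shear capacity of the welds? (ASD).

E48XX → F_EXX = 480 MPa.
Effective throat t_e = 0.707 × 16 = 11.31 mm.
Total length L = 310 mm; A_we = 11.31 × 310 = 3507 mm².
F_nw = 0.6 F_EXX = 0.6 × 480 = 288 MPa.
R_n = 288 × 3507 × 10⁻³ = 1010 kN; R_n/Ω = 1010/2.0 = 505 kN.

R_n/Ω ≈ 505 kN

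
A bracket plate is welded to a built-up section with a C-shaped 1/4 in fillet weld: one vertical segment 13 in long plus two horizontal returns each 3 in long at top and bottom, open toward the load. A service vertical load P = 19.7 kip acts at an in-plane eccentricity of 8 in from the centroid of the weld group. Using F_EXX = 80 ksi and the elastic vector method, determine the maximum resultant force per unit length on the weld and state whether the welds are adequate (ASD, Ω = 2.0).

Total weld length L_w = 19 in. Treat welds as unit-width lines.
Centroid: x̄ = 2×3×1.5 / 19 = 0.4737 in from the vertical weld.
Polar moment about centroid: J = I_x + I_y = [13³/12 + 2×3×6.5²] + [13×0.4737² + 2(3³/12 + 3×1.026²)] = 450.3 in³.
Direct shear f_v = P/L_w = 19.7 / 19 = 1.037 kip/in (vertical).
Torsion M = P·e = 19.7 × 8 = 157.6 kip·in.
Critical point at (x, y) = (2.526, 6.5) from centroid. f_tx = M·y/J = 2.275 kip/in; f_ty = M·x/J = 0.8841 kip/in.
Resultant f_max = √[f_tx² + (f_v + f_ty)²] = √[2.275² + (1.037 + 0.8841)²] = 2.977 kip/in.
Capacity per unit length: r_n/Ω = (1/2.0) × 0.6 × 80 × (0.707 × 0.25) = 4.242 kip/in.
2.977 ≤ 4.242 → adequate.

f_max ≈ 2.98 kip/in; adequate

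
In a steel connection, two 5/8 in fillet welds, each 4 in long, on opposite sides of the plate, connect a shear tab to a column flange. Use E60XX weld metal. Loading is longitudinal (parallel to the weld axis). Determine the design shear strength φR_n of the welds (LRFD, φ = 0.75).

E60XX → F_EXX = 60 ksi.
Effective throat t_e = 0.707 × 0.625 = 0.4419 in.
Total length L = 8 in; A_we = 0.4419 × 8 = 3.535 in².
F_nw = 0.6 F_EXX = 0.6 × 60 = 36 ksi.
φR_n = 0.75 × 36 × 3.535 = 95.44 kip.

φR_n ≈ 95.4 kip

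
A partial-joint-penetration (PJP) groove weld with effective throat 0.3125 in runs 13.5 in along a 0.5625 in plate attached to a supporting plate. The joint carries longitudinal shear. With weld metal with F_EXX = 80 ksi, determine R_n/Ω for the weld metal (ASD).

Effective throat (given) t_e = 0.3125 in.
A_we = 0.3125 × 13.5 = 4.219 in².
F_nw = 0.6 F_EXX = 48 ksi.
R_n/Ω = (48 × 4.219) / 2.0 = 101.2 kip.

R_n/Ω ≈ 101 kip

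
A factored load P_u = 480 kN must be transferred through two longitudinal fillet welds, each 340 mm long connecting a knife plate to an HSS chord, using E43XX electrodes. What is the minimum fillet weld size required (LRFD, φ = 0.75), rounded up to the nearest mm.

w = 6 mm

E43XX → F_EXX = 430 MPa.
Total weld length L = 680 mm.
Required throat t_e = P_u / (φ × 0.6 F_EXX × L) = 480 / (0.75 × 0.6 × 430 × 680 × 10⁻³) = 3.648 mm.
Required leg w = t_e / 0.707 = 5.16 mm → use 6 mm.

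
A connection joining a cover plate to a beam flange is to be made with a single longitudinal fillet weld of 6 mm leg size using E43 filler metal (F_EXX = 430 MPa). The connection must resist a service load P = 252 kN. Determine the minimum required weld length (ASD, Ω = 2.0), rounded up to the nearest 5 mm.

Throat t_e = 0.707 × 6 = 4.242 mm.
r_n/Ω = (0.6 × 430 × 4.242) / 2.0 = 547.2 N/mm = 0.5472 kN/mm.
L_req = P / (r_n/Ω) = 252 / 0.5472 = 460.5 mm total.
Round up → use L = 465 mm.

L = 465 mm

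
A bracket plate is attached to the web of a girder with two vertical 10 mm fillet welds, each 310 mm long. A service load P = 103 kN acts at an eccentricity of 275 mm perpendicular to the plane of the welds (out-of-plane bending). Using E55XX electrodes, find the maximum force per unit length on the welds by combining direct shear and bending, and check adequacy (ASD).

E55XX → F_EXX = 550 MPa.
L_w = 2 × 310 = 620 mm; section modulus (unit throat) S = 2 × L²/6 = 32030 mm².
Direct shear f_v = P/L_w = 103×10³/620 = 166.1 N/mm.
Moment M = P × e = 103×10³ × 275 = 28325000 N·mm; bending f_b = M/S = 884.2 N/mm.
f_max = √(f_v² + f_b²) = √(166.1² + 884.2²) = 899.7 N/mm.
r_n/Ω = (1/2.0) × 0.6 × 550 × (0.707 × 10) = 1167 N/mm → adequate.

f_max ≈ 900 N/mm; adequate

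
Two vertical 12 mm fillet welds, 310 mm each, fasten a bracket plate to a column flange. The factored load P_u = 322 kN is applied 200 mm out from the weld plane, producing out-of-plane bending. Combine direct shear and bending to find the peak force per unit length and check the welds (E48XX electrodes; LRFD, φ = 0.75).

f_max ≈ 2080 N/mm; NOT adequate

E48XX → F_EXX = 480 MPa.
L_w = 2 × 310 = 620 mm; section modulus (unit throat) S = 2 × L²/6 = 32030 mm².
Direct shear f_v = P/L_w = 322×10³/620 = 519.4 N/mm.
Moment M = P × e = 322×10³ × 200 = 64400000 N·mm; bending f_b = M/S = 2010 N/mm.
f_max = √(f_v² + f_b²) = √(519.4² + 2010²) = 2076 N/mm.
φr_n = 0.75 × 0.6 × 480 × (0.707 × 12) = 1833 N/mm → NOT adequate.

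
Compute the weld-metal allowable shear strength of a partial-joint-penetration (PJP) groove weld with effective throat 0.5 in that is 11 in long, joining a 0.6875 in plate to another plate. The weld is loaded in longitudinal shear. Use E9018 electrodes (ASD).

E90XX → F_EXX = 90 ksi.
Effective throat (given) t_e = 0.5 in.
A_we = 0.5 × 11 = 5.5 in².
F_nw = 0.6 F_EXX = 54 ksi.
R_n/Ω = (54 × 5.5) / 2.0 = 148.5 kip.

R_n/Ω ≈ 148 kip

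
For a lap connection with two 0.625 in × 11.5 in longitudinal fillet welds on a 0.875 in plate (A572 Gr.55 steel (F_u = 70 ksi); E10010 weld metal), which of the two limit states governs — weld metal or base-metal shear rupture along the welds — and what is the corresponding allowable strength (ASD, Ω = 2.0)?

R_n/Ω ≈ 305 kips (weld metal governs)

E100XX → F_EXX = 100 ksi.
t_e = 0.707 × 0.625 = 0.4419 in; L = 23 in.
Weld metal: R_n/Ω = (1/2.0) × 0.6 × 100 × 0.4419 × 23 = 304.9 kips.
Base metal (shear rupture): R_n/Ω = (1/2.0) × 0.6 × 70 × 0.875 × 23 = 422.6 kips.
Governing: weld metal.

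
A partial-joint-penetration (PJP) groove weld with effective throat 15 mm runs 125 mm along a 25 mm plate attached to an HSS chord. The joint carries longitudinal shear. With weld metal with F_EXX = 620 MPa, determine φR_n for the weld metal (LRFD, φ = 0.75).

Effective throat (given) t_e = 15 mm.
A_we = 15 × 125 = 1875 mm².
F_nw = 0.6 F_EXX = 372 MPa.
φR_n = 0.75 × 372 × 1875 × 10⁻³ = 523.1 kN.

φR_n ≈ 523 kN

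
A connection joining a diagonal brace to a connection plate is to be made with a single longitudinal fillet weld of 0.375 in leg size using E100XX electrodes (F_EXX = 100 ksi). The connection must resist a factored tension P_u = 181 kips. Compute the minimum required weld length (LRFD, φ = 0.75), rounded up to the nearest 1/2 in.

L = 15.5 in

Throat t_e = 0.707 × 0.375 = 0.2651 in.
φr_n = 0.75 × 0.6 × 100 × 0.2651 = 11.93 kips/in.
L_req = P_u / φr_n = 181 / 11.93 = 15.17 in total.
Round up → use L = 15.5 in.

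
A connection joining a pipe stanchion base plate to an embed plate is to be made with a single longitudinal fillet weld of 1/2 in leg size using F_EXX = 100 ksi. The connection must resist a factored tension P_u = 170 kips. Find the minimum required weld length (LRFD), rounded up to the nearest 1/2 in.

Throat t_e = 0.707 × 0.5 = 0.3535 in.
φr_n = 0.75 × 0.6 × 100 × 0.3535 = 15.91 kips/in.
L_req = P_u / φr_n = 170 / 15.91 = 10.69 in total.
Round up → use L = 11 in.

L = 11 in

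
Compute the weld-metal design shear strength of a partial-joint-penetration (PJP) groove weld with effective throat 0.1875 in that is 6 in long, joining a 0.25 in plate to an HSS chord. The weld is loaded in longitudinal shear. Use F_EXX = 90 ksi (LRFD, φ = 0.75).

φR_n ≈ 45.6 kips

Effective throat (given) t_e = 0.1875 in.
A_we = 0.1875 × 6 = 1.125 in².
F_nw = 0.6 F_EXX = 54 ksi.
φR_n = 0.75 × 54 × 1.125 = 45.56 kips.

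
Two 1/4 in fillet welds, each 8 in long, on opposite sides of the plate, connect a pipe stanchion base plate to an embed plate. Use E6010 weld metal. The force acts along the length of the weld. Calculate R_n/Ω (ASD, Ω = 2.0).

E60XX → F_EXX = 60 ksi.
Effective throat t_e = 0.707 × 0.25 = 0.1767 in.
Total length L = 16 in; A_we = 0.1767 × 16 = 2.828 in².
F_nw = 0.6 F_EXX = 0.6 × 60 = 36 ksi.
R_n = 36 × 2.828 = 101.8 kips; R_n/Ω = 101.8/2.0 = 50.9 kips.

R_n/Ω ≈ 50.9 kips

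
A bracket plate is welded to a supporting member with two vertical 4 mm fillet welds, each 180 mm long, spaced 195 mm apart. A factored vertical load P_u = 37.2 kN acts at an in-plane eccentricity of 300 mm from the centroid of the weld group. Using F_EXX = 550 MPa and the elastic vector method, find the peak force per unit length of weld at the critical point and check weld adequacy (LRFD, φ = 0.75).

Total weld length L_w = 360 mm. Treat welds as unit-width lines.
Polar moment about centroid: J = 2[d³/12 + d(b/2)²] = 2[180³/12 + 180×97.5²] = 4394000 mm³.
Direct shear f_v = P/L_w = 37.2×10³ / 360 = 103.3 N/mm (vertical).
Torsion M = P·e = 37.2×10³ × 300 = 11160000 N·mm.
Critical point at (x, y) = (97.5, 90) from centroid. f_tx = M·y/J = 228.6 N/mm; f_ty = M·x/J = 247.6 N/mm.
Resultant f_max = √[f_tx² + (f_v + f_ty)²] = √[228.6² + (103.3 + 247.6)²] = 418.8 N/mm.
Capacity per unit length: φr_n = 0.75 × 0.6 × 550 × (0.707 × 4) = 699.9 N/mm.
418.8 ≤ 699.9 → adequate.

f_max ≈ 419 N/mm; adequate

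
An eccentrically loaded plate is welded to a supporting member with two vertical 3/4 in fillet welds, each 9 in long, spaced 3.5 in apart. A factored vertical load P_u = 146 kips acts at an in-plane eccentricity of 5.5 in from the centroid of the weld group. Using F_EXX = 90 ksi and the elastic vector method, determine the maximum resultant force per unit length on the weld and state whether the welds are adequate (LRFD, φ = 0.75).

Total weld length L_w = 18 in. Treat welds as unit-width lines.
Polar moment about centroid: J = 2[d³/12 + d(b/2)²] = 2[9³/12 + 9×1.75²] = 176.6 in³.
Direct shear f_v = P/L_w = 146 / 18 = 8.111 kip/in (vertical).
Torsion M = P·e = 146 × 5.5 = 803 kip·in.
Critical point at (x, y) = (1.75, 4.5) from centroid. f_tx = M·y/J = 20.46 kip/in; f_ty = M·x/J = 7.956 kip/in.
Resultant f_max = √[f_tx² + (f_v + f_ty)²] = √[20.46² + (8.111 + 7.956)²] = 26.01 kip/in.
Capacity per unit length: φr_n = 0.75 × 0.6 × 90 × (0.707 × 0.75) = 21.48 kip/in.
26.01 > 21.48 → NOT adequate.

f_max ≈ 26 kip/in; NOT adequate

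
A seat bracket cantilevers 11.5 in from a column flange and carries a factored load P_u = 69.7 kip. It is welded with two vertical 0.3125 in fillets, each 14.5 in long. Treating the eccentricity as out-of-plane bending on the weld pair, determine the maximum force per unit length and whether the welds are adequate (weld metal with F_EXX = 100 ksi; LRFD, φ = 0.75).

L_w = 2 × 14.5 = 29 in; section modulus (unit throat) S = 2 × L²/6 = 70.08 in².
Direct shear f_v = P/L_w = 69.7/29 = 2.403 kip/in.
Moment M = P × e = 69.7 × 11.5 = 801.55 kip·in; bending f_b = M/S = 11.44 kip/in.
f_max = √(f_v² + f_b²) = √(2.403² + 11.44²) = 11.69 kip/in.
φr_n = 0.75 × 0.6 × 100 × (0.707 × 0.3125) = 9.942 kip/in → NOT adequate.

f_max ≈ 11.7 kip/in; NOT adequate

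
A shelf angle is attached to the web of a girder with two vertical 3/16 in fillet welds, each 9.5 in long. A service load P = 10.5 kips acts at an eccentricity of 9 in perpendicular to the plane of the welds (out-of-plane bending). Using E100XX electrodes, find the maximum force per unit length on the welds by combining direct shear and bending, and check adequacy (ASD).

E100XX → F_EXX = 100 ksi.
L_w = 2 × 9.5 = 19 in; section modulus (unit throat) S = 2 × L²/6 = 30.08 in².
Direct shear f_v = P/L_w = 10.5/19 = 0.5526 kip/in.
Moment M = P × e = 10.5 × 9 = 94.5 kip·in; bending f_b = M/S = 3.141 kip/in.
f_max = √(f_v² + f_b²) = √(0.5526² + 3.141²) = 3.19 kip/in.
r_n/Ω = (1/2.0) × 0.6 × 100 × (0.707 × 0.1875) = 3.977 kip/in → adequate.

f_max ≈ 3.19 kip/in; adequate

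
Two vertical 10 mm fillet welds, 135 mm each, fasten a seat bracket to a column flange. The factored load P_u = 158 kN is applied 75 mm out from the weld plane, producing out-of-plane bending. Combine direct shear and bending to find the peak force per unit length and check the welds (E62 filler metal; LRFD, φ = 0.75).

f_max ≈ 2040 N/mm; NOT adequate

E62XX → F_EXX = 620 MPa.
L_w = 2 × 135 = 270 mm; section modulus (unit throat) S = 2 × L²/6 = 6075 mm².
Direct shear f_v = P/L_w = 158×10³/270 = 585.2 N/mm.
Moment M = P × e = 158×10³ × 75 = 11850000 N·mm; bending f_b = M/S = 1951 N/mm.
f_max = √(f_v² + f_b²) = √(585.2² + 1951²) = 2037 N/mm.
φr_n = 0.75 × 0.6 × 620 × (0.707 × 10) = 1973 N/mm → NOT adequate.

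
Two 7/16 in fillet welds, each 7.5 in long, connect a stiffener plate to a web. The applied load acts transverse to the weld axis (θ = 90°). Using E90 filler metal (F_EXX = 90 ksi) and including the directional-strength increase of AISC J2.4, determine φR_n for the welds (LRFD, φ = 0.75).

φR_n ≈ 282 kips

t_e = 0.707 × 0.4375 = 0.3093 in; A_we = 0.3093 × 15 = 4.64 in².
Directional factor: 1.0 + 0.5 sin^1.5(90°) = 1.5.
F_nw = 0.6 × 90 × 1.5 = 81 ksi.
φR_n = 0.75 × 81 × 4.64 = 281.9 kips.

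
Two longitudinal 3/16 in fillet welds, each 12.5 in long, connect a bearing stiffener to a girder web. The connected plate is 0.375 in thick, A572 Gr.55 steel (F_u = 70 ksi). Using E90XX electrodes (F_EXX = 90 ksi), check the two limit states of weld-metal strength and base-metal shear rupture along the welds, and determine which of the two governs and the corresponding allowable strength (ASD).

t_e = 0.707 × 0.1875 = 0.1326 in; L = 25 in.
Weld metal: R_n/Ω = (1/2.0) × 0.6 × 90 × 0.1326 × 25 = 89.48 kip.
Base metal (shear rupture): R_n/Ω = (1/2.0) × 0.6 × 70 × 0.375 × 25 = 196.9 kip.
Governing: weld metal.

R_n/Ω ≈ 89.5 kip (weld metal governs)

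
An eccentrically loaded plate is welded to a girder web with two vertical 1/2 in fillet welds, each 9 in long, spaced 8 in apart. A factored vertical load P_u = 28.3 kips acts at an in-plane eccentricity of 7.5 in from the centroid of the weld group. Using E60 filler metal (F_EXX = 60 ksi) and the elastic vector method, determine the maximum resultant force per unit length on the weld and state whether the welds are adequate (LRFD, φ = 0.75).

f_max ≈ 4.33 kip/in; adequate

Total weld length L_w = 18 in. Treat welds as unit-width lines.
Polar moment about centroid: J = 2[d³/12 + d(b/2)²] = 2[9³/12 + 9×4²] = 409.5 in³.
Direct shear f_v = P/L_w = 28.3 / 18 = 1.572 kip/in (vertical).
Torsion M = P·e = 28.3 × 7.5 = 212.25 kip·in.
Critical point at (x, y) = (4, 4.5) from centroid. f_tx = M·y/J = 2.332 kip/in; f_ty = M·x/J = 2.073 kip/in.
Resultant f_max = √[f_tx² + (f_v + f_ty)²] = √[2.332² + (1.572 + 2.073)²] = 4.328 kip/in.
Capacity per unit length: φr_n = 0.75 × 0.6 × 60 × (0.707 × 0.5) = 9.544 kip/in.
4.328 ≤ 9.544 → adequate.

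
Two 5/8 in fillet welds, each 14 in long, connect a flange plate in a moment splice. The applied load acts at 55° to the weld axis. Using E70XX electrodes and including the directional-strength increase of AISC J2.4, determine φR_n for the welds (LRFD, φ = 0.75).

φR_n ≈ 534 kips

E70XX → F_EXX = 70 ksi.
t_e = 0.707 × 0.625 = 0.4419 in; A_we = 0.4419 × 28 = 12.37 in².
Directional factor: 1.0 + 0.5 sin^1.5(55°) = 1.371.
F_nw = 0.6 × 70 × 1.371 = 57.57 ksi.
φR_n = 0.75 × 57.57 × 12.37 = 534.2 kips.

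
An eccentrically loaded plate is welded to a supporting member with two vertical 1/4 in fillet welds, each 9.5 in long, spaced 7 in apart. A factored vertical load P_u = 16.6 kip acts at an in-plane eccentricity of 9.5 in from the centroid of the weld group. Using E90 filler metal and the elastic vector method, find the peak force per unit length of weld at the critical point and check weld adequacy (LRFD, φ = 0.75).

f_max ≈ 3.08 kip/in; adequate

E90XX → F_EXX = 90 ksi.
Total weld length L_w = 19 in. Treat welds as unit-width lines.
Polar moment about centroid: J = 2[d³/12 + d(b/2)²] = 2[9.5³/12 + 9.5×3.5²] = 375.6 in³.
Direct shear f_v = P/L_w = 16.6 / 19 = 0.8737 kip/in (vertical).
Torsion M = P·e = 16.6 × 9.5 = 157.7 kip·in.
Critical point at (x, y) = (3.5, 4.75) from centroid. f_tx = M·y/J = 1.994 kip/in; f_ty = M·x/J = 1.469 kip/in.
Resultant f_max = √[f_tx² + (f_v + f_ty)²] = √[1.994² + (0.8737 + 1.469)²] = 3.077 kip/in.
Capacity per unit length: φr_n = 0.75 × 0.6 × 90 × (0.707 × 0.25) = 7.158 kip/in.
3.077 ≤ 7.158 → adequate.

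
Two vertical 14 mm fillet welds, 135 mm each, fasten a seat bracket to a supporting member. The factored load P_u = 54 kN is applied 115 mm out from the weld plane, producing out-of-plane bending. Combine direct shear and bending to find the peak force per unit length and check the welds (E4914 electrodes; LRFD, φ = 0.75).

E49XX → F_EXX = 490 MPa.
L_w = 2 × 135 = 270 mm; section modulus (unit throat) S = 2 × L²/6 = 6075 mm².
Direct shear f_v = P/L_w = 54×10³/270 = 200 N/mm.
Moment M = P × e = 54×10³ × 115 = 6210000 N·mm; bending f_b = M/S = 1022 N/mm.
f_max = √(f_v² + f_b²) = √(200² + 1022²) = 1042 N/mm.
φr_n = 0.75 × 0.6 × 490 × (0.707 × 14) = 2183 N/mm → adequate.

f_max ≈ 1040 N/mm; adequate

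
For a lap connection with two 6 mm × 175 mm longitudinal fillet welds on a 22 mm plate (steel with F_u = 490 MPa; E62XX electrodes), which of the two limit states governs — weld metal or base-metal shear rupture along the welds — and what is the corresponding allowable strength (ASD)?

R_n/Ω ≈ 276 kN (weld metal governs)

E62XX → F_EXX = 620 MPa.
t_e = 0.707 × 6 = 4.242 mm; L = 350 mm.
Weld metal: R_n/Ω = (1/2.0) × 0.6 × 620 × 4.242 × 350 × 10⁻³ = 276.2 kN.
Base metal (shear rupture): R_n/Ω = (1/2.0) × 0.6 × 490 × 22 × 350 × 10⁻³ = 1132 kN.
Governing: weld metal.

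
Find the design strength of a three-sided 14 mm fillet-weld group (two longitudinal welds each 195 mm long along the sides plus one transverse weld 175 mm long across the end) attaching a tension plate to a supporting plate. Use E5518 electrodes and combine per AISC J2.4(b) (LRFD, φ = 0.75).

φR_n ≈ 1460 kN

E55XX → F_EXX = 550 MPa.
t_e = 0.707 × 14 = 9.898 mm.
R_nwl = 0.6 × 550 × 9.898 × 390 × 10⁻³ = 1274 kN (longitudinal, 2 welds).
R_nwt = 0.6 × 550 × 9.898 × 175 × 10⁻³ = 571.6 kN (transverse, base value).
(i) R_nwl + R_nwt = 1845 kN; (ii) 0.85 R_nwl + 1.5 R_nwt = 1940 kN.
R_n = max = 1940 kN [governs: (ii)]; φR_n = 1455 kN.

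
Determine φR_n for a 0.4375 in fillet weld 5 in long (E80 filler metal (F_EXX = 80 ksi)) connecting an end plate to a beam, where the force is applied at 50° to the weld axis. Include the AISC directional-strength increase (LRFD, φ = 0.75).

φR_n ≈ 74.3 kip

t_e = 0.707 × 0.4375 = 0.3093 in; A_we = 0.3093 × 5 = 1.547 in².
Directional factor: 1.0 + 0.5 sin^1.5(50°) = 1.335.
F_nw = 0.6 × 80 × 1.335 = 64.09 ksi.
φR_n = 0.75 × 64.09 × 1.547 = 74.34 kip.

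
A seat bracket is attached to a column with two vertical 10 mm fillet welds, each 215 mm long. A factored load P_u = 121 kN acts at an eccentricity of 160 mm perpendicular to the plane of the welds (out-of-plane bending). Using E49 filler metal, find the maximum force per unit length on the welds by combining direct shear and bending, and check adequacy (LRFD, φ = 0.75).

E49XX → F_EXX = 490 MPa.
L_w = 2 × 215 = 430 mm; section modulus (unit throat) S = 2 × L²/6 = 15410 mm².
Direct shear f_v = P/L_w = 121×10³/430 = 281.4 N/mm.
Moment M = P × e = 121×10³ × 160 = 19360000 N·mm; bending f_b = M/S = 1256 N/mm.
f_max = √(f_v² + f_b²) = √(281.4² + 1256²) = 1288 N/mm.
φr_n = 0.75 × 0.6 × 490 × (0.707 × 10) = 1559 N/mm → adequate.

f_max ≈ 1290 N/mm; adequate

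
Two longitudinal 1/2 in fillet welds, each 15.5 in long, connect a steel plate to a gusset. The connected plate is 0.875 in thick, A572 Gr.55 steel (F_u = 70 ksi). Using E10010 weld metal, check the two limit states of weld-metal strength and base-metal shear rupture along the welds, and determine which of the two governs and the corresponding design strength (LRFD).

φR_n ≈ 493 kip (weld metal governs)

E100XX → F_EXX = 100 ksi.
t_e = 0.707 × 0.5 = 0.3535 in; L = 31 in.
Weld metal: φR_n = 0.75 × 0.6 × 100 × 0.3535 × 31 = 493.1 kip.
Base metal (shear rupture): φR_n = 0.75 × 0.6 × 70 × 0.875 × 31 = 854.4 kip.
Governing: weld metal.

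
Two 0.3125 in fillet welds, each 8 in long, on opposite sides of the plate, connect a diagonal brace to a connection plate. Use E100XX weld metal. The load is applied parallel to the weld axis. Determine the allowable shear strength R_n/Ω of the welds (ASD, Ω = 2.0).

E100XX → F_EXX = 100 ksi.
Effective throat t_e = 0.707 × 0.3125 = 0.2209 in.
Total length L = 16 in; A_we = 0.2209 × 16 = 3.535 in².
F_nw = 0.6 F_EXX = 0.6 × 100 = 60 ksi.
R_n = 60 × 3.535 = 212.1 kips; R_n/Ω = 212.1/2.0 = 106 kips.

R_n/Ω ≈ 106 kips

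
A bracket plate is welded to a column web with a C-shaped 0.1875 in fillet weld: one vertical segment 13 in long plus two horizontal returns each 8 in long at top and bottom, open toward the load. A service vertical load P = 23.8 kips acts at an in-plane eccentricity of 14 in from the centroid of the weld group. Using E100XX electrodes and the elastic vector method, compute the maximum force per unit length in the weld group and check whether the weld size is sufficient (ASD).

E100XX → F_EXX = 100 ksi.
Total weld length L_w = 29 in. Treat welds as unit-width lines.
Centroid: x̄ = 2×8×4 / 29 = 2.207 in from the vertical weld.
Polar moment about centroid: J = I_x + I_y = [13³/12 + 2×8×6.5²] + [13×2.207² + 2(8³/12 + 8×1.793²)] = 1059 in³.
Direct shear f_v = P/L_w = 23.8 / 29 = 0.8207 kip/in (vertical).
Torsion M = P·e = 23.8 × 14 = 333.2 kip·in.
Critical point at (x, y) = (5.793, 6.5) from centroid. f_tx = M·y/J = 2.045 kip/in; f_ty = M·x/J = 1.822 kip/in.
Resultant f_max = √[f_tx² + (f_v + f_ty)²] = √[2.045² + (0.8207 + 1.822)²] = 3.342 kip/in.
Capacity per unit length: r_n/Ω = (1/2.0) × 0.6 × 100 × (0.707 × 0.1875) = 3.977 kip/in.
3.342 ≤ 3.977 → adequate.

f_max ≈ 3.34 kip/in; adequate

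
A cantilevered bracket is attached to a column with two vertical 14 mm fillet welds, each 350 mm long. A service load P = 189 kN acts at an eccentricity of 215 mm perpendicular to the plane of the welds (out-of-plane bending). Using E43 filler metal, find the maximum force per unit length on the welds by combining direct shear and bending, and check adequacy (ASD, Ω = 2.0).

E43XX → F_EXX = 430 MPa.
L_w = 2 × 350 = 700 mm; section modulus (unit throat) S = 2 × L²/6 = 40830 mm².
Direct shear f_v = P/L_w = 189×10³/700 = 270 N/mm.
Moment M = P × e = 189×10³ × 215 = 40635000 N·mm; bending f_b = M/S = 995.1 N/mm.
f_max = √(f_v² + f_b²) = √(270² + 995.1²) = 1031 N/mm.
r_n/Ω = (1/2.0) × 0.6 × 430 × (0.707 × 14) = 1277 N/mm → adequate.

f_max ≈ 1030 N/mm; adequate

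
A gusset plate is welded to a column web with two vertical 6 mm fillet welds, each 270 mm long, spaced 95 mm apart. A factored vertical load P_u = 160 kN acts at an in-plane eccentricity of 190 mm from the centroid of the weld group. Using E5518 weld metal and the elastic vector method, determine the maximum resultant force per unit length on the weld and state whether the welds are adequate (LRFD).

f_max ≈ 1100 N/mm; NOT adequate

E55XX → F_EXX = 550 MPa.
Total weld length L_w = 540 mm. Treat welds as unit-width lines.
Polar moment about centroid: J = 2[d³/12 + d(b/2)²] = 2[270³/12 + 270×47.5²] = 4499000 mm³.
Direct shear f_v = P/L_w = 160×10³ / 540 = 296.3 N/mm (vertical).
Torsion M = P·e = 160×10³ × 190 = 30400000 N·mm.
Critical point at (x, y) = (47.5, 135) from centroid. f_tx = M·y/J = 912.2 N/mm; f_ty = M·x/J = 321 N/mm.
Resultant f_max = √[f_tx² + (f_v + f_ty)²] = √[912.2² + (296.3 + 321)²] = 1101 N/mm.
Capacity per unit length: φr_n = 0.75 × 0.6 × 550 × (0.707 × 6) = 1050 N/mm.
1101 > 1050 → NOT adequate.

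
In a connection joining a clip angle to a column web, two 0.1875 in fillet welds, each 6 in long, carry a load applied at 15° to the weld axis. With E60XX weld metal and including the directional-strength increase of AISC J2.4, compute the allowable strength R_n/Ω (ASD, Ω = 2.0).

R_n/Ω ≈ 30.5 kip

E60XX → F_EXX = 60 ksi.
t_e = 0.707 × 0.1875 = 0.1326 in; A_we = 0.1326 × 12 = 1.591 in².
Directional factor: 1.0 + 0.5 sin^1.5(15°) = 1.066.
F_nw = 0.6 × 60 × 1.066 = 38.37 ksi.
R_n/Ω = (38.37 × 1.591) / 2.0 = 30.52 kip.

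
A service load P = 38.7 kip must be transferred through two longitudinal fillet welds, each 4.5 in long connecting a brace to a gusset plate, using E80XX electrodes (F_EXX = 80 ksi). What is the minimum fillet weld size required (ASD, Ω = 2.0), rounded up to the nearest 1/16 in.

w = 5/16 in

Total weld length L = 9 in.
Required throat t_e = P × Ω / (0.6 F_EXX × L) = 38.7 × 2.0 / (0.6 × 80 × 9) = 0.1792 in.
Required leg w = t_e / 0.707 = 0.2534 in → use 5/16 in.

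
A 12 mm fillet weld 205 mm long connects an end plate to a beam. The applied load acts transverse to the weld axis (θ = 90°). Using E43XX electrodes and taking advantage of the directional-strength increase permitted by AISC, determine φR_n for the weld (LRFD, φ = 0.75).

φR_n ≈ 505 kN

E43XX → F_EXX = 430 MPa.
t_e = 0.707 × 12 = 8.484 mm; A_we = 8.484 × 205 = 1739 mm².
Directional factor: 1.0 + 0.5 sin^1.5(90°) = 1.5.
F_nw = 0.6 × 430 × 1.5 = 387 MPa.
φR_n = 0.75 × 387 × 1739 × 10⁻³ = 504.8 kN.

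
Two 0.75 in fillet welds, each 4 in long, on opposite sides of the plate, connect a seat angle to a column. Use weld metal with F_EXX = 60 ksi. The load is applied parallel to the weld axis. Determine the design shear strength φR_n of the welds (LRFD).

φR_n ≈ 115 kips

Effective throat t_e = 0.707 × 0.75 = 0.5302 in.
Total length L = 8 in; A_we = 0.5302 × 8 = 4.242 in².
F_nw = 0.6 F_EXX = 0.6 × 60 = 36 ksi.
φR_n = 0.75 × 36 × 4.242 = 114.5 kips.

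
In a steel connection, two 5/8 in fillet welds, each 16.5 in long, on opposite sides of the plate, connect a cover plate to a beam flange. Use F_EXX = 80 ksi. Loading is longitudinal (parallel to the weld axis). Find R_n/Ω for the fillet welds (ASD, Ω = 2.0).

Effective throat t_e = 0.707 × 0.625 = 0.4419 in.
Total length L = 33 in; A_we = 0.4419 × 33 = 14.58 in².
F_nw = 0.6 F_EXX = 0.6 × 80 = 48 ksi.
R_n = 48 × 14.58 = 699.9 kip; R_n/Ω = 699.9/2.0 = 350 kip.

R_n/Ω ≈ 350 kip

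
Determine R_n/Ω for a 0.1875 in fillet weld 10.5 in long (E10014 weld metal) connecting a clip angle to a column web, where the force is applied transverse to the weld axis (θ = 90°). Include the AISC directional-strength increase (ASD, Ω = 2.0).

R_n/Ω ≈ 62.6 kip

E100XX → F_EXX = 100 ksi.
t_e = 0.707 × 0.1875 = 0.1326 in; A_we = 0.1326 × 10.5 = 1.392 in².
Directional factor: 1.0 + 0.5 sin^1.5(90°) = 1.5.
F_nw = 0.6 × 100 × 1.5 = 90 ksi.
R_n/Ω = (90 × 1.392) / 2.0 = 62.64 kip.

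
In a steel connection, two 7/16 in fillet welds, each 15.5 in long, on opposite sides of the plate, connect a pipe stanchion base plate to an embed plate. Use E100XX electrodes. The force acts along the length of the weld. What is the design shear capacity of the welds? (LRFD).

φR_n ≈ 431 kips

E100XX → F_EXX = 100 ksi.
Effective throat t_e = 0.707 × 0.4375 = 0.3093 in.
Total length L = 31 in; A_we = 0.3093 × 31 = 9.589 in².
F_nw = 0.6 F_EXX = 0.6 × 100 = 60 ksi.
φR_n = 0.75 × 60 × 9.589 = 431.5 kips.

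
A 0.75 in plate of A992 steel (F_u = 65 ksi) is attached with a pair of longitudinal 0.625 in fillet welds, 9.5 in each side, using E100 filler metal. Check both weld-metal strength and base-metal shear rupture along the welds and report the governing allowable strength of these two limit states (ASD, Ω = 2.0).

R_n/Ω ≈ 252 kips (weld metal governs)

E100XX → F_EXX = 100 ksi.
t_e = 0.707 × 0.625 = 0.4419 in; L = 19 in.
Weld metal: R_n/Ω = (1/2.0) × 0.6 × 100 × 0.4419 × 19 = 251.9 kips.
Base metal (shear rupture): R_n/Ω = (1/2.0) × 0.6 × 65 × 0.75 × 19 = 277.9 kips.
Governing: weld metal.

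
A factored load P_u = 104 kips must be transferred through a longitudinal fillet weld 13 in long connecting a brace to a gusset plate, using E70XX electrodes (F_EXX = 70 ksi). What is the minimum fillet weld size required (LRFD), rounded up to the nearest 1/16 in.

Total weld length L = 13 in.
Required throat t_e = P_u / (φ × 0.6 F_EXX × L) = 104 / (0.75 × 0.6 × 70 × 13) = 0.254 in.
Required leg w = t_e / 0.707 = 0.3592 in → use 3/8 in.

w = 3/8 in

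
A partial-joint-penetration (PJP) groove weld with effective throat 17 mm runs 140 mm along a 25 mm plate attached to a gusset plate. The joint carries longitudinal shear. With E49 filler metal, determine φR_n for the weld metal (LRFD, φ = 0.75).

φR_n ≈ 525 kN

E49XX → F_EXX = 490 MPa.
Effective throat (given) t_e = 17 mm.
A_we = 17 × 140 = 2380 mm².
F_nw = 0.6 F_EXX = 294 MPa.
φR_n = 0.75 × 294 × 2380 × 10⁻³ = 524.8 kN.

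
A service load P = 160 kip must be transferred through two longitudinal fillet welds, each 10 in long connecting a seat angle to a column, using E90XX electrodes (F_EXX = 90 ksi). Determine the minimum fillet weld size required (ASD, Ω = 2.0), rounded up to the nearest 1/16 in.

w = 7/16 in

Total weld length L = 20 in.
Required throat t_e = P × Ω / (0.6 F_EXX × L) = 160 × 2.0 / (0.6 × 90 × 20) = 0.2963 in.
Required leg w = t_e / 0.707 = 0.4191 in → use 7/16 in.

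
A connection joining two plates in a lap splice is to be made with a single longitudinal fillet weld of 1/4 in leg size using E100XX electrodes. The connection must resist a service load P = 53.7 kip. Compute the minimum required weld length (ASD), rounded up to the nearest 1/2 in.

L = 10.5 in

E100XX → F_EXX = 100 ksi.
Throat t_e = 0.707 × 0.25 = 0.1767 in.
r_n/Ω = (0.6 × 100 × 0.1767) / 2.0 = 5.302 kip/in.
L_req = P / (r_n/Ω) = 53.7 / 5.302 = 10.13 in total.
Round up → use L = 10.5 in.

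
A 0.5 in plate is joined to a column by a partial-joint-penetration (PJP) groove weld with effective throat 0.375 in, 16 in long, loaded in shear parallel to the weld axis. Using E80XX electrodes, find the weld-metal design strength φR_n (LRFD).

φR_n ≈ 216 kips

E80XX → F_EXX = 80 ksi.
Effective throat (given) t_e = 0.375 in.
A_we = 0.375 × 16 = 6 in².
F_nw = 0.6 F_EXX = 48 ksi.
φR_n = 0.75 × 48 × 6 = 216 kips.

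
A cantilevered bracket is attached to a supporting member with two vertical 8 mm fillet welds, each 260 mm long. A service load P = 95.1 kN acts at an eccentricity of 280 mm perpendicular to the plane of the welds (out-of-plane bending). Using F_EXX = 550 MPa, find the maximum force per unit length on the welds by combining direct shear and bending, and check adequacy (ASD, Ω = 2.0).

L_w = 2 × 260 = 520 mm; section modulus (unit throat) S = 2 × L²/6 = 22530 mm².
Direct shear f_v = P/L_w = 95.1×10³/520 = 182.9 N/mm.
Moment M = P × e = 95.1×10³ × 280 = 26628000 N·mm; bending f_b = M/S = 1182 N/mm.
f_max = √(f_v² + f_b²) = √(182.9² + 1182²) = 1196 N/mm.
r_n/Ω = (1/2.0) × 0.6 × 550 × (0.707 × 8) = 933.2 N/mm → NOT adequate.

f_max ≈ 1200 N/mm; NOT adequate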